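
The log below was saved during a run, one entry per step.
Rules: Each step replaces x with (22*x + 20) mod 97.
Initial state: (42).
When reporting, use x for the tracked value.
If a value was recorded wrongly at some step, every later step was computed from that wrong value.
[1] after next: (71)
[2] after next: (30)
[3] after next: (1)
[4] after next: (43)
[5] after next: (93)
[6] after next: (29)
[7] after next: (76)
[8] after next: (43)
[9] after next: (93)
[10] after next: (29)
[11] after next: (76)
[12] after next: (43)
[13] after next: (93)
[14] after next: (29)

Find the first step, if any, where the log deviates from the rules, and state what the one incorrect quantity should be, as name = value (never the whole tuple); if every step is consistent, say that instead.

Recomputing the run from the initial state:
step 1: x = 71
step 2: x = 30
step 3: x = 1
step 4: x = 42
step 5: x = 71
step 6: x = 30
step 7: x = 1
step 8: x = 42
step 9: x = 71
step 10: x = 30
step 11: x = 1
step 12: x = 42
step 13: x = 71
step 14: x = 30
The first disagreement with the log is at step 4, where the value should be x = 42.

step 4, x = 42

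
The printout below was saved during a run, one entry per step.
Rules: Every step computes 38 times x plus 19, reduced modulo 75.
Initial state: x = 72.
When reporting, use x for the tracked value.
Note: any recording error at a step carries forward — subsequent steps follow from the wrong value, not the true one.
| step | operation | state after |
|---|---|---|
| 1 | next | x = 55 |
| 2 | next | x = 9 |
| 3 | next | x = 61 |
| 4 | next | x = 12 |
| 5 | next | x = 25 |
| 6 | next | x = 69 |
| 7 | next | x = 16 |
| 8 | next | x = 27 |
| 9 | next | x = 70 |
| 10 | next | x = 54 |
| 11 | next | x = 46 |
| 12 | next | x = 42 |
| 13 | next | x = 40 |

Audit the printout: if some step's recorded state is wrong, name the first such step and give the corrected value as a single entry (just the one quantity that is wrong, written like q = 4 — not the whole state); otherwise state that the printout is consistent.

no error

Recomputing the run from the initial state:
step 1: x = 55
step 2: x = 9
step 3: x = 61
step 4: x = 12
step 5: x = 25
step 6: x = 69
step 7: x = 16
step 8: x = 27
step 9: x = 70
step 10: x = 54
step 11: x = 46
step 12: x = 42
step 13: x = 40
This matches the printout at every step.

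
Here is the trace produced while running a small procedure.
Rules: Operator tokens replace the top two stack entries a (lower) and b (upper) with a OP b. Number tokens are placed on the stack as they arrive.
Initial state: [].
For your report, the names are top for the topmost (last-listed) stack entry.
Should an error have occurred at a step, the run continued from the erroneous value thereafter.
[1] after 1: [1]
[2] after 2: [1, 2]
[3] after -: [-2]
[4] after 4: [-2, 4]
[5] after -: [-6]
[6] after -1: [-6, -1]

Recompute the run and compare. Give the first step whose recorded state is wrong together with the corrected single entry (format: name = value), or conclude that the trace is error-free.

step 3, top = -1

Recomputing the run from the initial state:
step 1: [1]
step 2: [1, 2]
step 3: [-1]
step 4: [-1, 4]
step 5: [-5]
step 6: [-5, -1]
The first disagreement with the trace is at step 3, where the value should be top = -1.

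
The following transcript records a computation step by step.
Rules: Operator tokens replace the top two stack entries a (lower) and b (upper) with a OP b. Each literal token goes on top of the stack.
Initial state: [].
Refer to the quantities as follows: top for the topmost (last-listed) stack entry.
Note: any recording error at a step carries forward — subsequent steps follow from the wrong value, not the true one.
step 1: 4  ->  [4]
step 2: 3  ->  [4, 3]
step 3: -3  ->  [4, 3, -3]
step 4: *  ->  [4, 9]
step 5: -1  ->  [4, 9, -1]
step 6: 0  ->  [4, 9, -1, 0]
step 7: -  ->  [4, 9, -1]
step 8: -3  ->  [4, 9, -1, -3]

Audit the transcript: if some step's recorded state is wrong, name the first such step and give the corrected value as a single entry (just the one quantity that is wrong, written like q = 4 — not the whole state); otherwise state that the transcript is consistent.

step 4, top = -9

1. push 4: top = 4 (verified)
2. push 3: top = 3 (no discrepancy)
3. push -3: top = -3 (exactly as logged)
4. 3 * -3 = -9 (the transcript has a different value)
Conclusion: step 4 carries the first error; the entry should be top = -9.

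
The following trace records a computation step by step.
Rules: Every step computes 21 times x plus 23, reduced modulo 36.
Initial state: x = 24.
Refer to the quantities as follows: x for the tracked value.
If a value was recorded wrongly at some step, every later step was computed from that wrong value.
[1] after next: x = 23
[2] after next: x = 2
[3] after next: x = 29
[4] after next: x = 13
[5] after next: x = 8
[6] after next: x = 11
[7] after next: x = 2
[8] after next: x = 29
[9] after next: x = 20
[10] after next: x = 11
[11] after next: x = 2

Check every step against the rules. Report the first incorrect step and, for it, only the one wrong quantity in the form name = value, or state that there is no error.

Step 1: x = (21*24 + 23) mod 36 = 23 — checks out.
Step 2: x = (21*23 + 23) mod 36 = 2 — confirmed correct.
Step 3: x = (21*2 + 23) mod 36 = 29 — consistent with the trace.
Step 4: x = (21*29 + 23) mod 36 = 20 — the entry is off here.
The audit stops at step 4: the recorded entry is wrong and should be x = 20.

step 4, x = 20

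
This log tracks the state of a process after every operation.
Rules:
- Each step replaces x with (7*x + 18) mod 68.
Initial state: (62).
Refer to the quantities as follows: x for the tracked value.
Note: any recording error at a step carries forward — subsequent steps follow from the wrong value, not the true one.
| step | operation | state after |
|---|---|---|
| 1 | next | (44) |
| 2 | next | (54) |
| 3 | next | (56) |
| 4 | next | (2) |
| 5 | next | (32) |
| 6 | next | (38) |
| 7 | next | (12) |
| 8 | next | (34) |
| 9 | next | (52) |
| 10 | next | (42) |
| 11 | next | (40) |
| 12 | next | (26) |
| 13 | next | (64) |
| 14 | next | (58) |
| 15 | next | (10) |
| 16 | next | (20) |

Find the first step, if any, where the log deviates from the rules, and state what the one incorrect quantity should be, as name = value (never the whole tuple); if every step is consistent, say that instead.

step 15, x = 16

Recomputing the run from the initial state:
step 1: x = 44
step 2: x = 54
step 3: x = 56
step 4: x = 2
step 5: x = 32
step 6: x = 38
step 7: x = 12
step 8: x = 34
step 9: x = 52
step 10: x = 42
step 11: x = 40
step 12: x = 26
step 13: x = 64
step 14: x = 58
step 15: x = 16
step 16: x = 62
The first disagreement with the log is at step 15, where the value should be x = 16.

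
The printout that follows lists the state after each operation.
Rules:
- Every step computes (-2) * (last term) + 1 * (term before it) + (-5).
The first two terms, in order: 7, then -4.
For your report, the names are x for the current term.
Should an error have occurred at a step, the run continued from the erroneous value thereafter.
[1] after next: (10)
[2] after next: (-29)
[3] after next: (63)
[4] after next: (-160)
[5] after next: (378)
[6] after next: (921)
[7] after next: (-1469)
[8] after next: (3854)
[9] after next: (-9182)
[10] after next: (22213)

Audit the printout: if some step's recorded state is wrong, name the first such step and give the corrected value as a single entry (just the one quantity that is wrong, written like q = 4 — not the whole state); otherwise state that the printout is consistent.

step 6, x = -921

1. x = -2*(-4) + (1)*(7) + (-5) = 10 (exactly as logged)
2. x = -2*(10) + (1)*(-4) + (-5) = -29 (in agreement)
3. x = -2*(-29) + (1)*(10) + (-5) = 63 (same as recorded)
4. x = -2*(63) + (1)*(-29) + (-5) = -160 (consistent with the printout)
5. x = -2*(-160) + (1)*(63) + (-5) = 378 (no discrepancy)
6. x = -2*(378) + (1)*(-160) + (-5) = -921 (the entry is off here)
Conclusion: step 6 carries the first error; the entry should be x = -921.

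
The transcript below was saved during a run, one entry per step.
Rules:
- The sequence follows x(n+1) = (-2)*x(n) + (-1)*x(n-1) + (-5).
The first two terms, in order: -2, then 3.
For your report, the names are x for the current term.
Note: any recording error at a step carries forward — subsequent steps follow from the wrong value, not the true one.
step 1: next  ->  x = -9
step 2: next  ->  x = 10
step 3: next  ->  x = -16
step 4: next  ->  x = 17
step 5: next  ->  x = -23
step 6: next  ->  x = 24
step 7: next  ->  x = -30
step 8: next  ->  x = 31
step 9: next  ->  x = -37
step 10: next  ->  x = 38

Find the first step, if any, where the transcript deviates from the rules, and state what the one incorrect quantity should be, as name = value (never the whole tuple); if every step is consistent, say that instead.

no error

Step 1: x = -2*(3) + (-1)*(-2) + (-5) = -9 — no discrepancy.
Step 2: x = -2*(-9) + (-1)*(3) + (-5) = 10 — in agreement.
Step 3: x = -2*(10) + (-1)*(-9) + (-5) = -16 — no discrepancy.
Step 4: x = -2*(-16) + (-1)*(10) + (-5) = 17 — verified.
Step 5: x = -2*(17) + (-1)*(-16) + (-5) = -23 — exactly as logged.
Step 6: x = -2*(-23) + (-1)*(17) + (-5) = 24 — exactly as logged.
Step 7: x = -2*(24) + (-1)*(-23) + (-5) = -30 — no discrepancy.
Step 8: x = -2*(-30) + (-1)*(24) + (-5) = 31 — no discrepancy.
Step 9: x = -2*(31) + (-1)*(-30) + (-5) = -37 — confirmed correct.
Step 10: x = -2*(-37) + (-1)*(31) + (-5) = 38 — verified.
The recomputation confirms every line.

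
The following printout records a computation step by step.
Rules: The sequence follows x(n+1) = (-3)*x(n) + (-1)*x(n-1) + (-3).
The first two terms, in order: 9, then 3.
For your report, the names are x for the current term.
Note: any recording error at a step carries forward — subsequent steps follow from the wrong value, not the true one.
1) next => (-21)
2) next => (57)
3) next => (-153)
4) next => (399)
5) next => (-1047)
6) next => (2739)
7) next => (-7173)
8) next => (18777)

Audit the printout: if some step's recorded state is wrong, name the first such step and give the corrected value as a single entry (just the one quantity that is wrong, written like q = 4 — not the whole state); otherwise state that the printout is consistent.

1. x = -3*(3) + (-1)*(9) + (-3) = -21 (in agreement)
2. x = -3*(-21) + (-1)*(3) + (-3) = 57 (agrees with the printout)
3. x = -3*(57) + (-1)*(-21) + (-3) = -153 (no discrepancy)
4. x = -3*(-153) + (-1)*(57) + (-3) = 399 (in agreement)
5. x = -3*(399) + (-1)*(-153) + (-3) = -1047 (confirmed correct)
6. x = -3*(-1047) + (-1)*(399) + (-3) = 2739 (verified)
7. x = -3*(2739) + (-1)*(-1047) + (-3) = -7173 (agrees with the printout)
8. x = -3*(-7173) + (-1)*(2739) + (-3) = 18777 (matches)
The recomputation confirms every line.

no error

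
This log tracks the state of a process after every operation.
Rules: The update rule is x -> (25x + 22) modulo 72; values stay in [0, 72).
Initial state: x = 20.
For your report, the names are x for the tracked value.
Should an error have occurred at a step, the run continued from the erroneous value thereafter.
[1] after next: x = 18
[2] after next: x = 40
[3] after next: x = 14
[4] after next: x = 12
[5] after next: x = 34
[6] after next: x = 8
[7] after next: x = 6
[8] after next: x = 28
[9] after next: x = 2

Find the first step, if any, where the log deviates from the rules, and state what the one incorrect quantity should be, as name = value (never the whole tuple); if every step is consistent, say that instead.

no error

1. x = (25*20 + 22) mod 72 = 18 (agrees with the log)
2. x = (25*18 + 22) mod 72 = 40 (agrees with the log)
3. x = (25*40 + 22) mod 72 = 14 (in agreement)
4. x = (25*14 + 22) mod 72 = 12 (checks out)
5. x = (25*12 + 22) mod 72 = 34 (agrees with the log)
6. x = (25*34 + 22) mod 72 = 8 (confirmed correct)
7. x = (25*8 + 22) mod 72 = 6 (confirmed correct)
8. x = (25*6 + 22) mod 72 = 28 (in agreement)
9. x = (25*28 + 22) mod 72 = 2 (consistent with the log)
The recomputation confirms every line.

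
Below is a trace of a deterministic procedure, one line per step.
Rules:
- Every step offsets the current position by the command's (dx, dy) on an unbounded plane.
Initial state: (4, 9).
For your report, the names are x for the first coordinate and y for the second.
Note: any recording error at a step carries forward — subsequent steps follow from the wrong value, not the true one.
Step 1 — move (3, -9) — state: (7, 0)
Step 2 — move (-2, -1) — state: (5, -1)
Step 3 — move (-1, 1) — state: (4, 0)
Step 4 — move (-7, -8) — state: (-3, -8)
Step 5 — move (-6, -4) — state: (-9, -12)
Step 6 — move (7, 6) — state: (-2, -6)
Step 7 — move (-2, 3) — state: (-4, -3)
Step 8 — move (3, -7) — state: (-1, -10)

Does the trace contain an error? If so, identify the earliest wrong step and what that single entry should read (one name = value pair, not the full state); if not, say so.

Recomputing the run from the initial state:
step 1: x = 7, y = 0
step 2: x = 5, y = -1
step 3: x = 4, y = 0
step 4: x = -3, y = -8
step 5: x = -9, y = -12
step 6: x = -2, y = -6
step 7: x = -4, y = -3
step 8: x = -1, y = -10
This matches the trace at every step.

no error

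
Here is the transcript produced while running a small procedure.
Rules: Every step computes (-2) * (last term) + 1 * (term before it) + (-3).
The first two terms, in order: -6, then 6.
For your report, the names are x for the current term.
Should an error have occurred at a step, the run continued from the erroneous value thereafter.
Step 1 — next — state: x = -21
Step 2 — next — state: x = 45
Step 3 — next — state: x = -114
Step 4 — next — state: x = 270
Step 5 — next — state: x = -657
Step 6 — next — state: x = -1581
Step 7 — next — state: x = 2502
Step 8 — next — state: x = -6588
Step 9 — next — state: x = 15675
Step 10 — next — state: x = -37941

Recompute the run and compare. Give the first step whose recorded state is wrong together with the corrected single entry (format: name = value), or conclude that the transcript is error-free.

Recomputing the run from the initial state:
step 1: x = -21
step 2: x = 45
step 3: x = -114
step 4: x = 270
step 5: x = -657
step 6: x = 1581
step 7: x = -3822
step 8: x = 9222
step 9: x = -22269
step 10: x = 53757
The first disagreement with the transcript is at step 6, where the value should be x = 1581.

step 6, x = 1581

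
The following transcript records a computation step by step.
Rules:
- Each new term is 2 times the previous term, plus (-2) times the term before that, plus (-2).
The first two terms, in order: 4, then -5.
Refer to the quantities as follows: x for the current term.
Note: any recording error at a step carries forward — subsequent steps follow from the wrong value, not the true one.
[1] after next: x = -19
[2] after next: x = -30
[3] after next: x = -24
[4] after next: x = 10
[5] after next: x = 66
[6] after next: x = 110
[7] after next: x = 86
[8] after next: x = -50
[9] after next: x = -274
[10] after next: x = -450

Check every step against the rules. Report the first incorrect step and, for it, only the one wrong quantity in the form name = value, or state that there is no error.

Step 1: x = 2*(-5) + (-2)*(4) + (-2) = -20 — a discrepancy with the transcript.
That makes step 1 the first incorrect line — x = -20 is what it should show.

step 1, x = -20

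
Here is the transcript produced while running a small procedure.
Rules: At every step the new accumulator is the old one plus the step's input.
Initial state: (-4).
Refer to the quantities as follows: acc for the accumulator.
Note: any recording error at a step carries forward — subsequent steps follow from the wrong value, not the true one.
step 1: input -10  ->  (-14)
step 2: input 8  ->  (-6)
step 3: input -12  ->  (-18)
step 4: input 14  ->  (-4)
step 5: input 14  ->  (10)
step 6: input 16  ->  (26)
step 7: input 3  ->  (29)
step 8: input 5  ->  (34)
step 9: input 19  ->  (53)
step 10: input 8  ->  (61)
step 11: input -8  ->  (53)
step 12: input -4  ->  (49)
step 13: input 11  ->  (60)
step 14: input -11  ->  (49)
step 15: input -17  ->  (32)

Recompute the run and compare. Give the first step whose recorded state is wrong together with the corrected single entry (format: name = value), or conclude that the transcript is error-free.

no error

1. acc = -4 + -10 = -14 (consistent with the transcript)
2. acc = -14 + 8 = -6 (in agreement)
3. acc = -6 + -12 = -18 (no discrepancy)
4. acc = -18 + 14 = -4 (agrees with the transcript)
5. acc = -4 + 14 = 10 (agrees with the transcript)
6. acc = 10 + 16 = 26 (in agreement)
7. acc = 26 + 3 = 29 (no discrepancy)
8. acc = 29 + 5 = 34 (confirmed correct)
9. acc = 34 + 19 = 53 (exactly as logged)
10. acc = 53 + 8 = 61 (in agreement)
11. acc = 61 + -8 = 53 (confirmed correct)
12. acc = 53 + -4 = 49 (verified)
13. acc = 49 + 11 = 60 (consistent with the transcript)
14. acc = 60 + -11 = 49 (confirmed correct)
15. acc = 49 + -17 = 32 (no discrepancy)
All entries verified; no error found.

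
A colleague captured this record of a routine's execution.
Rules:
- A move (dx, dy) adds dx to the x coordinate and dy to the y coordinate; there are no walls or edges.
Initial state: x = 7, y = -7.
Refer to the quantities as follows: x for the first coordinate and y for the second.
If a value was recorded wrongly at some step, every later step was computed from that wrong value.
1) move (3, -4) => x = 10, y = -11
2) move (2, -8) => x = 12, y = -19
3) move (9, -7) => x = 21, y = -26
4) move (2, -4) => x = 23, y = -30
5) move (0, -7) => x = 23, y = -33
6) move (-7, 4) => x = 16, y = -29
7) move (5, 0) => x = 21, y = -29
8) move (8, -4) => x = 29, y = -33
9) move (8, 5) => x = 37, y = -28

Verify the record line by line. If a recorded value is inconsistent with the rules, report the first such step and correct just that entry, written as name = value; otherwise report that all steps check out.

Step 1: x = 7 + (3) = 10, y = -7 + (-4) = -11 — matches.
Step 2: x = 10 + (2) = 12, y = -11 + (-8) = -19 — agrees with the record.
Step 3: x = 12 + (9) = 21, y = -19 + (-7) = -26 — no discrepancy.
Step 4: x = 21 + (2) = 23, y = -26 + (-4) = -30 — verified.
Step 5: x = 23 + (0) = 23, y = -30 + (-7) = -37 — the record has a different value.
The audit stops at step 5: the recorded entry is wrong and should be y = -37.

step 5, y = -37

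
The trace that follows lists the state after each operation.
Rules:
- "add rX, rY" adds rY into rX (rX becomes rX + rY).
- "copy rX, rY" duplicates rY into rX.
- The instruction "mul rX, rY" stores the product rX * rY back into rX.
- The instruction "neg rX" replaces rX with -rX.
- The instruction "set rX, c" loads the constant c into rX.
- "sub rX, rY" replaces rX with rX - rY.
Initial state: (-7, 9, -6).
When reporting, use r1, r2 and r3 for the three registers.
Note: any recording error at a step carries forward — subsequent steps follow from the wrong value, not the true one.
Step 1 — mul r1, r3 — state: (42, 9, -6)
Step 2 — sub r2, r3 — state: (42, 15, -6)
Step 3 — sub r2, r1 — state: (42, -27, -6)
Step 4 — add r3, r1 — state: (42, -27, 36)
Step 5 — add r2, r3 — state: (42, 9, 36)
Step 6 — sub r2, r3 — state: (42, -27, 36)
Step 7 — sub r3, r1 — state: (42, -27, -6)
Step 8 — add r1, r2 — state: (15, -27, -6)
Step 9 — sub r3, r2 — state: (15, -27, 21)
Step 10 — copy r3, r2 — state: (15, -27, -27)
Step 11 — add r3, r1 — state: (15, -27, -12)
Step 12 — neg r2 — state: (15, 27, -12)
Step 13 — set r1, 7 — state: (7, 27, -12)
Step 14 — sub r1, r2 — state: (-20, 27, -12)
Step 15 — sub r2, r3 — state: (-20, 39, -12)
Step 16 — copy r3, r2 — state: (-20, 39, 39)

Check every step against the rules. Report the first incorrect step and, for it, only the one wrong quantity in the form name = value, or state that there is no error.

Step 1: r1 = -7 * -6 = 42 — verified.
Step 2: r2 = 9 - -6 = 15 — no discrepancy.
Step 3: r2 = 15 - 42 = -27 — same as recorded.
Step 4: r3 = -6 + 42 = 36 — no discrepancy.
Step 5: r2 = -27 + 36 = 9 — consistent with the trace.
Step 6: r2 = 9 - 36 = -27 — verified.
Step 7: r3 = 36 - 42 = -6 — consistent with the trace.
Step 8: r1 = 42 + -27 = 15 — same as recorded.
Step 9: r3 = -6 - -27 = 21 — confirmed correct.
Step 10: r3 = -27 — agrees with the trace.
Step 11: r3 = -27 + 15 = -12 — exactly as logged.
Step 12: r2 = -(-27) = 27 — in agreement.
Step 13: r1 = 7 — confirmed correct.
Step 14: r1 = 7 - 27 = -20 — consistent with the trace.
Step 15: r2 = 27 - -12 = 39 — confirmed correct.
Step 16: r3 = 39 — consistent with the trace.
No step deviates from the rules.

no error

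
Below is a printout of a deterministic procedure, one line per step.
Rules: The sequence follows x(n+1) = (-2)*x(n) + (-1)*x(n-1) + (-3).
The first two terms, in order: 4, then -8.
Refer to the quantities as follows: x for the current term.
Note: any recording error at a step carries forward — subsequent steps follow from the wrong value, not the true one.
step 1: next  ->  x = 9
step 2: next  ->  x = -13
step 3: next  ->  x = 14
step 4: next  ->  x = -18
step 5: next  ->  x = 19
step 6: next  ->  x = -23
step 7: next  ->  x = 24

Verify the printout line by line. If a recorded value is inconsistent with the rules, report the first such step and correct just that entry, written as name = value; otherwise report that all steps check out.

Step 1: x = -2*(-8) + (-1)*(4) + (-3) = 9 — in agreement.
Step 2: x = -2*(9) + (-1)*(-8) + (-3) = -13 — checks out.
Step 3: x = -2*(-13) + (-1)*(9) + (-3) = 14 — consistent with the printout.
Step 4: x = -2*(14) + (-1)*(-13) + (-3) = -18 — same as recorded.
Step 5: x = -2*(-18) + (-1)*(14) + (-3) = 19 — same as recorded.
Step 6: x = -2*(19) + (-1)*(-18) + (-3) = -23 — confirmed correct.
Step 7: x = -2*(-23) + (-1)*(19) + (-3) = 24 — same as recorded.
Nothing is out of place; the run is error-free.

no error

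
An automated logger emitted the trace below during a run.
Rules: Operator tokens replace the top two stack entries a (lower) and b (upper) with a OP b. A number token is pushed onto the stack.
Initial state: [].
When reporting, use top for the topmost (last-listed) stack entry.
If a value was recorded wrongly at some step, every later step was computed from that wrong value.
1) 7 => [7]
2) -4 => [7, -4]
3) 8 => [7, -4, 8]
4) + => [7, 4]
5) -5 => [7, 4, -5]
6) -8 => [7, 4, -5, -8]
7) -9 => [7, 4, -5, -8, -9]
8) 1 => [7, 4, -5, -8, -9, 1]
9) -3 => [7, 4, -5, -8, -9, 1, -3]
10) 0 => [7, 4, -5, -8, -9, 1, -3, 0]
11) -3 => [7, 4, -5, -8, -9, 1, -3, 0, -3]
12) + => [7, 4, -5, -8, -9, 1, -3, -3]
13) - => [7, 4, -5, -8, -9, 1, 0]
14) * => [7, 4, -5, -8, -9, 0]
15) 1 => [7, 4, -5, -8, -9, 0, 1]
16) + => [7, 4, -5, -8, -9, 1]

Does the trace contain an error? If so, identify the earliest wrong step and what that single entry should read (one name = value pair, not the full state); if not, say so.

no error

step 1: push 7: top = 7 -> checks out
step 2: push -4: top = -4 -> consistent with the trace
step 3: push 8: top = 8 -> consistent with the trace
step 4: -4 + 8 = 4 -> agrees with the trace
step 5: push -5: top = -5 -> agrees with the trace
step 6: push -8: top = -8 -> matches
step 7: push -9: top = -9 -> exactly as logged
step 8: push 1: top = 1 -> checks out
step 9: push -3: top = -3 -> no discrepancy
step 10: push 0: top = 0 -> consistent with the trace
step 11: push -3: top = -3 -> in agreement
step 12: 0 + -3 = -3 -> consistent with the trace
step 13: -3 - -3 = 0 -> same as recorded
step 14: 1 * 0 = 0 -> in agreement
step 15: push 1: top = 1 -> exactly as logged
step 16: 0 + 1 = 1 -> matches
No step deviates from the rules.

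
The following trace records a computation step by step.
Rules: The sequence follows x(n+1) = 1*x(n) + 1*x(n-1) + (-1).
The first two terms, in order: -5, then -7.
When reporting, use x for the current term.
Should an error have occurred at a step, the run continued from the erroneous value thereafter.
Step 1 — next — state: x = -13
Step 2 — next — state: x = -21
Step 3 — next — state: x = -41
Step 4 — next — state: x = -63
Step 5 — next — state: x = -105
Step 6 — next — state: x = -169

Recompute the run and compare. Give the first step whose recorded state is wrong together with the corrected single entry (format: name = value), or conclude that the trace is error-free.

step 1: x = 1*(-7) + (1)*(-5) + (-1) = -13 -> matches
step 2: x = 1*(-13) + (1)*(-7) + (-1) = -21 -> checks out
step 3: x = 1*(-21) + (1)*(-13) + (-1) = -35 -> the recorded entry deviates here
First deviation found at step 3; the corrected entry is x = -35.

step 3, x = -35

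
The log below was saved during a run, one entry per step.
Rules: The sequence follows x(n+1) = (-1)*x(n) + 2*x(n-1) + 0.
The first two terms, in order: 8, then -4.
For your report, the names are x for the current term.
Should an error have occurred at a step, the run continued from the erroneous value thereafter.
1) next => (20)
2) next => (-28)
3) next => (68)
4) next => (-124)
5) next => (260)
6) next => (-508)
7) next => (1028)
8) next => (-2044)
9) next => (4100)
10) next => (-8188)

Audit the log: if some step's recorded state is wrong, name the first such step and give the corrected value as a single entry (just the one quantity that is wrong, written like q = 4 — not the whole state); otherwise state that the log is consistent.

no error

Recomputing the run from the initial state:
step 1: x = 20
step 2: x = -28
step 3: x = 68
step 4: x = -124
step 5: x = 260
step 6: x = -508
step 7: x = 1028
step 8: x = -2044
step 9: x = 4100
step 10: x = -8188
This matches the log at every step.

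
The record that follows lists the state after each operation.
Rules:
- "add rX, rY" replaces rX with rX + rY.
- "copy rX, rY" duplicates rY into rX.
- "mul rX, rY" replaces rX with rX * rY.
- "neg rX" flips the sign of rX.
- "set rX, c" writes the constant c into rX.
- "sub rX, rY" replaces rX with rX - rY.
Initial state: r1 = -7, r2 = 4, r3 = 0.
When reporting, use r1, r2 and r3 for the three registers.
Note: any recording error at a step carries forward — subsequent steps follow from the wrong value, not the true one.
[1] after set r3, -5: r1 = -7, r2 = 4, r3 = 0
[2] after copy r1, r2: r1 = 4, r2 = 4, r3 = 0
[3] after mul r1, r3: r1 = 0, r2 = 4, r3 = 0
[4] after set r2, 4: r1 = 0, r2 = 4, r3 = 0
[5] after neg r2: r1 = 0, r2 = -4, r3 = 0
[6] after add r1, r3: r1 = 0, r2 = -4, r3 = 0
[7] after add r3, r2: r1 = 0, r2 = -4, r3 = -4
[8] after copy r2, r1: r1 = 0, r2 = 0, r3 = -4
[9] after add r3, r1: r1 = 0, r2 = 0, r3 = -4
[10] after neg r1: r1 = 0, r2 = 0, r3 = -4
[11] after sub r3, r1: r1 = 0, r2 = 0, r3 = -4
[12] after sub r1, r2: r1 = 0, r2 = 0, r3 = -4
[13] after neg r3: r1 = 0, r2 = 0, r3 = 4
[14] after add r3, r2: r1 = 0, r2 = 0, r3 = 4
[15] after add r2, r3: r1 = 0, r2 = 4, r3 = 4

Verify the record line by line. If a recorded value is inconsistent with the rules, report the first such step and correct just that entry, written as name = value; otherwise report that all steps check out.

Recomputing the run from the initial state:
step 1: r1 = -7, r2 = 4, r3 = -5
step 2: r1 = 4, r2 = 4, r3 = -5
step 3: r1 = -20, r2 = 4, r3 = -5
step 4: r1 = -20, r2 = 4, r3 = -5
step 5: r1 = -20, r2 = -4, r3 = -5
step 6: r1 = -25, r2 = -4, r3 = -5
step 7: r1 = -25, r2 = -4, r3 = -9
step 8: r1 = -25, r2 = -25, r3 = -9
step 9: r1 = -25, r2 = -25, r3 = -34
step 10: r1 = 25, r2 = -25, r3 = -34
step 11: r1 = 25, r2 = -25, r3 = -59
step 12: r1 = 50, r2 = -25, r3 = -59
step 13: r1 = 50, r2 = -25, r3 = 59
step 14: r1 = 50, r2 = -25, r3 = 34
step 15: r1 = 50, r2 = 9, r3 = 34
The first disagreement with the record is at step 1, where the value should be r3 = -5.

step 1, r3 = -5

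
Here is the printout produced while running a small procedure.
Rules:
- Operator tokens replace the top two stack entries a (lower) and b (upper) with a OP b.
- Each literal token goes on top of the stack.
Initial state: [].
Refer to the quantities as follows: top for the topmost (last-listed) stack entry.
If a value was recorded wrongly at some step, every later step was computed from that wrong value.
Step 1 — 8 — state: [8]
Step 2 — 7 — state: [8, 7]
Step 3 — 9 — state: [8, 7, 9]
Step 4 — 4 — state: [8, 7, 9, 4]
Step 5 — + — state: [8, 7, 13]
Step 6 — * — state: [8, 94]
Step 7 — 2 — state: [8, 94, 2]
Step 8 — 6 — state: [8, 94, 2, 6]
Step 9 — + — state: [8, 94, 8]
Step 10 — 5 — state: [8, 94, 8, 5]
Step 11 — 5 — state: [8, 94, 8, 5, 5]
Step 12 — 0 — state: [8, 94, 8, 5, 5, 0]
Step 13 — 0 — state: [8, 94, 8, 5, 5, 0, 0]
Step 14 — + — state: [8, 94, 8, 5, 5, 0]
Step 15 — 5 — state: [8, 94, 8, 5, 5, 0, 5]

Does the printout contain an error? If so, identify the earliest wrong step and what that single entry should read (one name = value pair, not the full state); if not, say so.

step 6, top = 91

step 1: push 8: top = 8 -> verified
step 2: push 7: top = 7 -> agrees with the printout
step 3: push 9: top = 9 -> agrees with the printout
step 4: push 4: top = 4 -> consistent with the printout
step 5: 9 + 4 = 13 -> exactly as logged
step 6: 7 * 13 = 91 -> a discrepancy with the printout
So the first discrepancy is step 6, where the right value is top = 91.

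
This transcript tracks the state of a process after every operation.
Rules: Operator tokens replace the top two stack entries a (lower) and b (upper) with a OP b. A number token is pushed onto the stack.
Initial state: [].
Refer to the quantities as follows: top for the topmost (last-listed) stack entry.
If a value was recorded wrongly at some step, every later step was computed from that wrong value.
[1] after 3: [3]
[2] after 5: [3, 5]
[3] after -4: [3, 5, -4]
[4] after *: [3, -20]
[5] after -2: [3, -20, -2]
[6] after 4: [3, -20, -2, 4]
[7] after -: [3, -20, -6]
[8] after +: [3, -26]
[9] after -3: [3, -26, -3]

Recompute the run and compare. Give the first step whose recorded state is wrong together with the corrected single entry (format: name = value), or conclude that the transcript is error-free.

no error

Step 1: push 3: top = 3 — no discrepancy.
Step 2: push 5: top = 5 — consistent with the transcript.
Step 3: push -4: top = -4 — exactly as logged.
Step 4: 5 * -4 = -20 — verified.
Step 5: push -2: top = -2 — confirmed correct.
Step 6: push 4: top = 4 — matches.
Step 7: -2 - 4 = -6 — agrees with the transcript.
Step 8: -20 + -6 = -26 — exactly as logged.
Step 9: push -3: top = -3 — consistent with the transcript.
Nothing is out of place; the run is error-free.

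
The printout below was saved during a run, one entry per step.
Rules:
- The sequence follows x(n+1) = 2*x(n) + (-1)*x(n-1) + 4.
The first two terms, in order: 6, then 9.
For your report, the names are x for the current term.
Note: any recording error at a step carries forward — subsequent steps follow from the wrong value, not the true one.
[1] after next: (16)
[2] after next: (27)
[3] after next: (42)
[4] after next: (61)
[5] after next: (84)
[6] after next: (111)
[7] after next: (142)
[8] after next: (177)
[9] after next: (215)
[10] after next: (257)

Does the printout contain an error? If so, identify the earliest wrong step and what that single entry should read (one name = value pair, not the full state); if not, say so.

Step 1: x = 2*(9) + (-1)*(6) + (4) = 16 — same as recorded.
Step 2: x = 2*(16) + (-1)*(9) + (4) = 27 — checks out.
Step 3: x = 2*(27) + (-1)*(16) + (4) = 42 — consistent with the printout.
Step 4: x = 2*(42) + (-1)*(27) + (4) = 61 — verified.
Step 5: x = 2*(61) + (-1)*(42) + (4) = 84 — matches.
Step 6: x = 2*(84) + (-1)*(61) + (4) = 111 — matches.
Step 7: x = 2*(111) + (-1)*(84) + (4) = 142 — verified.
Step 8: x = 2*(142) + (-1)*(111) + (4) = 177 — in agreement.
Step 9: x = 2*(177) + (-1)*(142) + (4) = 216 — the printout disagrees here.
So the first discrepancy is step 9, where the right value is x = 216.

step 9, x = 216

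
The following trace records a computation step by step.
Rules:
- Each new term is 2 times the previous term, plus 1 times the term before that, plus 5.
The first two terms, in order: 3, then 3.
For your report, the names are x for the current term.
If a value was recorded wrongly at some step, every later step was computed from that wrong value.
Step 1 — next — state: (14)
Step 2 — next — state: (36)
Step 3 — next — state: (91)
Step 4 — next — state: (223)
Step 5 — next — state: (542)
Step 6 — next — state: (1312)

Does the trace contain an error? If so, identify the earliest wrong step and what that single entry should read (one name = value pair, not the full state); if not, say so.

step 1: x = 2*(3) + (1)*(3) + (5) = 14 -> agrees with the trace
step 2: x = 2*(14) + (1)*(3) + (5) = 36 -> verified
step 3: x = 2*(36) + (1)*(14) + (5) = 91 -> agrees with the trace
step 4: x = 2*(91) + (1)*(36) + (5) = 223 -> agrees with the trace
step 5: x = 2*(223) + (1)*(91) + (5) = 542 -> verified
step 6: x = 2*(542) + (1)*(223) + (5) = 1312 -> in agreement
Every step is consistent.

no error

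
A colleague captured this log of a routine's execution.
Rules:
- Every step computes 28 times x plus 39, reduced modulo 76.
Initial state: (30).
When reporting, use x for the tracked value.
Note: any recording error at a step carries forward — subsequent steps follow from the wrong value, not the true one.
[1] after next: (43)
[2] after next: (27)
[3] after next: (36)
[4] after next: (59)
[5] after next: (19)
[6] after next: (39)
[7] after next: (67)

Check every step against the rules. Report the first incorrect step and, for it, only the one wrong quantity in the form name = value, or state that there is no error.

1. x = (28*30 + 39) mod 76 = 43 (agrees with the log)
2. x = (28*43 + 39) mod 76 = 27 (checks out)
3. x = (28*27 + 39) mod 76 = 35 (a discrepancy with the log)
The audit stops at step 3: the recorded entry is wrong and should be x = 35.

step 3, x = 35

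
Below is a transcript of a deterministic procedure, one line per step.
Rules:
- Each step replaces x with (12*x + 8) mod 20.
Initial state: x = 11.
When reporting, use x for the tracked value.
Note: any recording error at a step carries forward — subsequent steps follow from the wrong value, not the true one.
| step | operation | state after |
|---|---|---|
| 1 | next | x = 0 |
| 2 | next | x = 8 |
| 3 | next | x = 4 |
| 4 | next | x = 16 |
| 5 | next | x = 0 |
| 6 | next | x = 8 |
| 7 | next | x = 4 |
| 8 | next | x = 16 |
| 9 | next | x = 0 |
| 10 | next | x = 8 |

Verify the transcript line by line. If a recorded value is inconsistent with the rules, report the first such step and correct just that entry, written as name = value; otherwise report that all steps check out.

Recomputing the run from the initial state:
step 1: x = 0
step 2: x = 8
step 3: x = 4
step 4: x = 16
step 5: x = 0
step 6: x = 8
step 7: x = 4
step 8: x = 16
step 9: x = 0
step 10: x = 8
This matches the transcript at every step.

no error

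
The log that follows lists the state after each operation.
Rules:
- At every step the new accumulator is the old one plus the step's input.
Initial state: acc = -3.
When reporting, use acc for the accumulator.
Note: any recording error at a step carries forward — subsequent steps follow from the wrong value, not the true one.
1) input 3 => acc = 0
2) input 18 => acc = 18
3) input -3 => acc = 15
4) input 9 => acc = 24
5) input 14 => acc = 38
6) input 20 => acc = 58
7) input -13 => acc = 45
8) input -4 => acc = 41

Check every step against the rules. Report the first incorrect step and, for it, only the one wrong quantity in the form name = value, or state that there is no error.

Recomputing the run from the initial state:
step 1: acc = 0
step 2: acc = 18
step 3: acc = 15
step 4: acc = 24
step 5: acc = 38
step 6: acc = 58
step 7: acc = 45
step 8: acc = 41
This matches the log at every step.

no error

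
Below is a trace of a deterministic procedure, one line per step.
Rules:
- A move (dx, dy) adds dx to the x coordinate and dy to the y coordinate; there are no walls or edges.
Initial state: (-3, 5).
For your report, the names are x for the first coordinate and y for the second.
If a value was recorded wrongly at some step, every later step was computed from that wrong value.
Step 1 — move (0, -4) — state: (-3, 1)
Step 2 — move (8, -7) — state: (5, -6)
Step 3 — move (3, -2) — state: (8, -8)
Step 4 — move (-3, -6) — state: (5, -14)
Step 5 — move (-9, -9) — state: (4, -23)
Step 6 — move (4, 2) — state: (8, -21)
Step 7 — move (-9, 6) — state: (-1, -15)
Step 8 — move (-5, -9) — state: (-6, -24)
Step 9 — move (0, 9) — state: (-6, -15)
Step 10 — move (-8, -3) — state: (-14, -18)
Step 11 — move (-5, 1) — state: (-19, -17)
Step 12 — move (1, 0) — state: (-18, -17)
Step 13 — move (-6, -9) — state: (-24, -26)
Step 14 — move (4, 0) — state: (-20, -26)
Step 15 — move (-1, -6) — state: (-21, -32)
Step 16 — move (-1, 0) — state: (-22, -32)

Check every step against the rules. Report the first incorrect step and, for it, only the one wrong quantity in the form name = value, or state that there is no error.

step 5, x = -4

Step 1: x = -3 + (0) = -3, y = 5 + (-4) = 1 — verified.
Step 2: x = -3 + (8) = 5, y = 1 + (-7) = -6 — agrees with the trace.
Step 3: x = 5 + (3) = 8, y = -6 + (-2) = -8 — same as recorded.
Step 4: x = 8 + (-3) = 5, y = -8 + (-6) = -14 — consistent with the trace.
Step 5: x = 5 + (-9) = -4, y = -14 + (-9) = -23 — not what was recorded.
Step 5 is the first one off; corrected, x = -4.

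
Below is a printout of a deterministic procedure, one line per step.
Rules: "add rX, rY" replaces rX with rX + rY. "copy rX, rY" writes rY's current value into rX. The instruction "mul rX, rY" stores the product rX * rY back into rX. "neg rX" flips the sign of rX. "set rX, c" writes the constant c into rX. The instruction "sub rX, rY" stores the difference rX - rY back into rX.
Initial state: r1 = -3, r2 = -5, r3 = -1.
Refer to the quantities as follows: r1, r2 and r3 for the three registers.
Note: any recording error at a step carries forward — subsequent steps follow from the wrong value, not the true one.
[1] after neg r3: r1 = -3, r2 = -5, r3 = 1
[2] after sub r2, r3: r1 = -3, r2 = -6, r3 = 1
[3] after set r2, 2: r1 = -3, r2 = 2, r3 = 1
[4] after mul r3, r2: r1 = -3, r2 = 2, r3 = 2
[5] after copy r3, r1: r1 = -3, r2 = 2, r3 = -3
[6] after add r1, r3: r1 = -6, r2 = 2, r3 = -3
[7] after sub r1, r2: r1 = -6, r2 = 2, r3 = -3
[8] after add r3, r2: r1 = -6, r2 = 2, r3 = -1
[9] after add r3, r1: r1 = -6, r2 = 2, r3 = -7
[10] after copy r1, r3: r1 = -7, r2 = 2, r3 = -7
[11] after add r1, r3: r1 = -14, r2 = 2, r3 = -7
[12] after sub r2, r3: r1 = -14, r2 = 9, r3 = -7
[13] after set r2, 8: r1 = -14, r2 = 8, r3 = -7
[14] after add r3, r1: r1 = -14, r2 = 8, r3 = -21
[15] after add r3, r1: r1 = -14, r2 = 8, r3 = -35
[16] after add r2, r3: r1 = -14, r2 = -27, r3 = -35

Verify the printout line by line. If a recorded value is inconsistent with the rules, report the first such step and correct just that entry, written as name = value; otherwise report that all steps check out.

step 1: r3 = -(-1) = 1 -> no discrepancy
step 2: r2 = -5 - 1 = -6 -> same as recorded
step 3: r2 = 2 -> exactly as logged
step 4: r3 = 1 * 2 = 2 -> agrees with the printout
step 5: r3 = -3 -> verified
step 6: r1 = -3 + -3 = -6 -> no discrepancy
step 7: r1 = -6 - 2 = -8 -> a discrepancy with the printout
Conclusion: step 7 carries the first error; the entry should be r1 = -8.

step 7, r1 = -8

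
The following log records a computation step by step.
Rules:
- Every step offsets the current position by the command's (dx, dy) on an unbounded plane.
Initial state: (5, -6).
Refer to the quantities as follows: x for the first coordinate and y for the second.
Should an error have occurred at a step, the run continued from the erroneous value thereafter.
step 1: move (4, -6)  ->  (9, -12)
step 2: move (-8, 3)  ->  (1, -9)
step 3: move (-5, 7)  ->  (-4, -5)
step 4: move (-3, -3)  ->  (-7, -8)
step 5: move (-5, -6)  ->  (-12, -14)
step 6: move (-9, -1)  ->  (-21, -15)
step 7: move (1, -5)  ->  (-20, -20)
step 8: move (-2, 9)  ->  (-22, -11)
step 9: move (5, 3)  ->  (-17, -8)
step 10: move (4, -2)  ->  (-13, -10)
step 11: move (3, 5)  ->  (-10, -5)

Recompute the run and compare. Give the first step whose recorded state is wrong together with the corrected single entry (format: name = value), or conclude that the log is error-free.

step 3, y = -2

1. x = 5 + (4) = 9, y = -6 + (-6) = -12 (in agreement)
2. x = 9 + (-8) = 1, y = -12 + (3) = -9 (no discrepancy)
3. x = 1 + (-5) = -4, y = -9 + (7) = -2 (this is not what the log shows)
Conclusion: step 3 carries the first error; the entry should be y = -2.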